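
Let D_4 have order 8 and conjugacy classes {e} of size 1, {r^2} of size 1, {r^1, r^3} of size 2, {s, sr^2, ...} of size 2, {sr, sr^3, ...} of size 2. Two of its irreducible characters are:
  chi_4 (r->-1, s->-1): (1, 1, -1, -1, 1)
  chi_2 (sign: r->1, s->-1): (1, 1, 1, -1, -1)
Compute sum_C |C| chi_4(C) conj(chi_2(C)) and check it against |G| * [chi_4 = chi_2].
Sum = 0; so <chi_4, chi_2> = 0 (distinct irreducibles are orthogonal).

Reasoning: Compute term by term over conjugacy classes (|C| * chi_4(C) * conj(chi_2(C))):
  1*(1)*conj(1) + 1*(1)*conj(1) + 2*(-1)*conj(1) + 2*(-1)*conj(-1) + 2*(1)*conj(-1)
  = (1) + (1) + (-2) + (2) + (-2)
  = 0.
Dividing by |G| = 8 gives 0/8 = 0, matching the row-orthogonality relation <chi_4, chi_2> = [chi_4 = chi_2].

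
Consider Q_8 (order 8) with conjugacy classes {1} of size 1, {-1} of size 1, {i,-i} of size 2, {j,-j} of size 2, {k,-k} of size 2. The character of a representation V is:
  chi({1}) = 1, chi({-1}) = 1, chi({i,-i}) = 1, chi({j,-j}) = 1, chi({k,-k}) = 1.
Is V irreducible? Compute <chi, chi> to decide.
Irreducible: <chi, chi> = 1.

Why: <chi, chi> = (1/|G|) sum_C |C| * |chi(C)|^2 = (1/8)[1*|1|^2 + 1*|1|^2 + 2*|1|^2 + 2*|1|^2 + 2*|1|^2]
  = (1/8)[(1) + (1) + (2) + (2) + (2)] = 8/8 = 1.
A character is irreducible iff <chi, chi> = 1, so this representation is irreducible.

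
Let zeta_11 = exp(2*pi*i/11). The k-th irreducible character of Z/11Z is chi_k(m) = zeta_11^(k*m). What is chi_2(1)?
chi_2(1) = zeta_11^2 = exp(4*I*pi/11)

Why: chi_2(1) = zeta_11^(2*1) = zeta_11^2. Since zeta_11^11 = 1, this equals zeta_11^2 = exp(2*pi*i*2/11) = exp(4*I*pi/11).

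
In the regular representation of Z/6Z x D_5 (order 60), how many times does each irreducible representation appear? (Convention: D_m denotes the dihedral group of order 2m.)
Each irreducible V_i of dimension d_i appears with multiplicity d_i, i.e. rho_reg = (direct sum over all irreducibles V_i) d_i V_i. The irreducible dimensions for Z/6Z x D_5 are 1, 1, 1, 1, 1, 1, 1, 1, 1, 1, 1, 1, 2, 2, 2, 2, 2, 2, 2, 2, 2, 2, 2, 2: 12 irreducibles of dimension 1, each with multiplicity 1; 12 irreducibles of dimension 2, each with multiplicity 2. Total dimension 12*1*1 + 12*2*2 = 60 = |G|.

Details: General theorem: in the regular representation of a finite group G, each irreducible appears with multiplicity equal to its dimension. Check: dim(rho_reg) = sum d_i^2 = 1 + 1 + 1 + 1 + 1 + 1 + 1 + 1 + 1 + 1 + 1 + 1 + 4 + 4 + 4 + 4 + 4 + 4 + 4 + 4 + 4 + 4 + 4 + 4 = 60 = |G|.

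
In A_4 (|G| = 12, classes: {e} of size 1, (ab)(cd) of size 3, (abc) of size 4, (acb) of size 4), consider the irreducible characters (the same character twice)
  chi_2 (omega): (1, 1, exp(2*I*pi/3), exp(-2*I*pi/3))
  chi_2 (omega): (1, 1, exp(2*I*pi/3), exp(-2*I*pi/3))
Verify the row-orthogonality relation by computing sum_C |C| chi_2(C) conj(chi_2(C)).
Sum = 12 = |G| = 12; so <chi_2, chi_2> = 1 (norm-1 confirms irreducibility).

Why: Compute term by term over conjugacy classes (|C| * chi_2(C) * conj(chi_2(C))):
  1*(1)*conj(1) + 3*(1)*conj(1) + 4*(exp(2*I*pi/3))*conj(exp(2*I*pi/3)) + 4*(exp(-2*I*pi/3))*conj(exp(-2*I*pi/3))
  = (1) + (3) + (4) + (4)
  = 12.
(Exp terms are combined using exp(i*s)*conj(exp(i*t)) = exp(i*(s-t)), and sums of them are collapsed using the identity that for every m > 1 the m distinct m-th roots of unity sum to 0, e.g. 1 + exp(2*I*pi/3) + exp(-2*I*pi/3) = 0.)
Dividing by |G| = 12 gives 12/12 = 1, matching the row-orthogonality relation <chi_2, chi_2> = [chi_2 = chi_2].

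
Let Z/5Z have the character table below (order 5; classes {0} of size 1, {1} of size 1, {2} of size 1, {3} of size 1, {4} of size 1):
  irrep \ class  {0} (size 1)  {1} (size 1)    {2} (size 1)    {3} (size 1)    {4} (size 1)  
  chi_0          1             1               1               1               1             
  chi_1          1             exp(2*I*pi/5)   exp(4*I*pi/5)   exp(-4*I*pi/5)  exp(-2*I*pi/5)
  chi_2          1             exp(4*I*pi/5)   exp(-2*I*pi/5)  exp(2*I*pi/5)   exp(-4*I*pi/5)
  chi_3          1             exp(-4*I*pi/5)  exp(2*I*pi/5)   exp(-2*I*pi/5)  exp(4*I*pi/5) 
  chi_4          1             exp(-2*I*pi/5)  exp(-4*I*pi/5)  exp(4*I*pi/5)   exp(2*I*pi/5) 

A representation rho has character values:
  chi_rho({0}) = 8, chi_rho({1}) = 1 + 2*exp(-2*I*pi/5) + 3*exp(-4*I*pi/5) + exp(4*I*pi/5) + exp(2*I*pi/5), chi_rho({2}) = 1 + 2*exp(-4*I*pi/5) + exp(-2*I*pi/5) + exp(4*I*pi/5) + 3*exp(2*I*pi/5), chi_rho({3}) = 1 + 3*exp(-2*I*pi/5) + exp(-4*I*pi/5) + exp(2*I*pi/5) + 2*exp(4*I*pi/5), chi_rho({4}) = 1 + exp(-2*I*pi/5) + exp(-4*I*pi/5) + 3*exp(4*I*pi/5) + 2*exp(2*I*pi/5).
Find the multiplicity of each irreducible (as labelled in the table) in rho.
Multiplicities: chi_0: 1, chi_1: 1, chi_2: 1, chi_3: 3, chi_4: 2.

Working: Use <chi_rho, chi> = (1/|G|) sum_C |C| * chi_rho(C) * conj(chi(C)) with |G| = 5 for each irreducible chi in the table:
  <chi_rho, chi_0> = (1/5)[1*(8)*conj(1) + 1*(1 + 2*exp(-2*I*pi/5) + 3*exp(-4*I*pi/5) + exp(4*I*pi/5) + exp(2*I*pi/5))*conj(1) + 1*(1 + 2*exp(-4*I*pi/5) + exp(-2*I*pi/5) + exp(4*I*pi/5) + 3*exp(2*I*pi/5))*conj(1) + 1*(1 + 3*exp(-2*I*pi/5) + exp(-4*I*pi/5) + exp(2*I*pi/5) + 2*exp(4*I*pi/5))*conj(1) + 1*(1 + exp(-2*I*pi/5) + exp(-4*I*pi/5) + 3*exp(4*I*pi/5) + 2*exp(2*I*pi/5))*conj(1)]
      = (1/5)[(8) + (1 + 2*exp(-2*I*pi/5) + 3*exp(-4*I*pi/5) + exp(4*I*pi/5) + exp(2*I*pi/5)) + (1 + 2*exp(-4*I*pi/5) + exp(-2*I*pi/5) + exp(4*I*pi/5) + 3*exp(2*I*pi/5)) + (1 + 3*exp(-2*I*pi/5) + exp(-4*I*pi/5) + exp(2*I*pi/5) + 2*exp(4*I*pi/5)) + (1 + exp(-2*I*pi/5) + exp(-4*I*pi/5) + 3*exp(4*I*pi/5) + 2*exp(2*I*pi/5))] = 5/5 = 1
  <chi_rho, chi_1> = (1/5)[1*(8)*conj(1) + 1*(1 + 2*exp(-2*I*pi/5) + 3*exp(-4*I*pi/5) + exp(4*I*pi/5) + exp(2*I*pi/5))*conj(exp(2*I*pi/5)) + 1*(1 + 2*exp(-4*I*pi/5) + exp(-2*I*pi/5) + exp(4*I*pi/5) + 3*exp(2*I*pi/5))*conj(exp(4*I*pi/5)) + 1*(1 + 3*exp(-2*I*pi/5) + exp(-4*I*pi/5) + exp(2*I*pi/5) + 2*exp(4*I*pi/5))*conj(exp(-4*I*pi/5)) + 1*(1 + exp(-2*I*pi/5) + exp(-4*I*pi/5) + 3*exp(4*I*pi/5) + 2*exp(2*I*pi/5))*conj(exp(-2*I*pi/5))]
      = (1/5)[(8) + (1 + 2*exp(-4*I*pi/5) + exp(-2*I*pi/5) + exp(2*I*pi/5) + 3*exp(4*I*pi/5)) + (1 + 3*exp(-2*I*pi/5) + exp(-4*I*pi/5) + exp(4*I*pi/5) + 2*exp(2*I*pi/5)) + (1 + 2*exp(-2*I*pi/5) + exp(-4*I*pi/5) + exp(4*I*pi/5) + 3*exp(2*I*pi/5)) + (1 + 3*exp(-4*I*pi/5) + exp(-2*I*pi/5) + exp(2*I*pi/5) + 2*exp(4*I*pi/5))] = 5/5 = 1
  <chi_rho, chi_2> = (1/5)[1*(8)*conj(1) + 1*(1 + 2*exp(-2*I*pi/5) + 3*exp(-4*I*pi/5) + exp(4*I*pi/5) + exp(2*I*pi/5))*conj(exp(4*I*pi/5)) + 1*(1 + 2*exp(-4*I*pi/5) + exp(-2*I*pi/5) + exp(4*I*pi/5) + 3*exp(2*I*pi/5))*conj(exp(-2*I*pi/5)) + 1*(1 + 3*exp(-2*I*pi/5) + exp(-4*I*pi/5) + exp(2*I*pi/5) + 2*exp(4*I*pi/5))*conj(exp(2*I*pi/5)) + 1*(1 + exp(-2*I*pi/5) + exp(-4*I*pi/5) + 3*exp(4*I*pi/5) + 2*exp(2*I*pi/5))*conj(exp(-4*I*pi/5))]
      = (1/5)[(8) + (1 + exp(-2*I*pi/5) + exp(-4*I*pi/5) + 2*exp(4*I*pi/5) + 3*exp(2*I*pi/5)) + (1 + 2*exp(-2*I*pi/5) + exp(-4*I*pi/5) + exp(2*I*pi/5) + 3*exp(4*I*pi/5)) + (1 + 3*exp(-4*I*pi/5) + exp(-2*I*pi/5) + exp(4*I*pi/5) + 2*exp(2*I*pi/5)) + (1 + 3*exp(-2*I*pi/5) + 2*exp(-4*I*pi/5) + exp(4*I*pi/5) + exp(2*I*pi/5))] = 5/5 = 1
  <chi_rho, chi_3> = (1/5)[1*(8)*conj(1) + 1*(1 + 2*exp(-2*I*pi/5) + 3*exp(-4*I*pi/5) + exp(4*I*pi/5) + exp(2*I*pi/5))*conj(exp(-4*I*pi/5)) + 1*(1 + 2*exp(-4*I*pi/5) + exp(-2*I*pi/5) + exp(4*I*pi/5) + 3*exp(2*I*pi/5))*conj(exp(2*I*pi/5)) + 1*(1 + 3*exp(-2*I*pi/5) + exp(-4*I*pi/5) + exp(2*I*pi/5) + 2*exp(4*I*pi/5))*conj(exp(-2*I*pi/5)) + 1*(1 + exp(-2*I*pi/5) + exp(-4*I*pi/5) + 3*exp(4*I*pi/5) + 2*exp(2*I*pi/5))*conj(exp(4*I*pi/5))]
      = (1/5)[(8) + (3 + exp(-2*I*pi/5) + exp(-4*I*pi/5) + exp(4*I*pi/5) + 2*exp(2*I*pi/5)) + (3 + exp(-2*I*pi/5) + exp(-4*I*pi/5) + exp(2*I*pi/5) + 2*exp(4*I*pi/5)) + (3 + 2*exp(-4*I*pi/5) + exp(-2*I*pi/5) + exp(4*I*pi/5) + exp(2*I*pi/5)) + (3 + 2*exp(-2*I*pi/5) + exp(-4*I*pi/5) + exp(4*I*pi/5) + exp(2*I*pi/5))] = 15/5 = 3
  <chi_rho, chi_4> = (1/5)[1*(8)*conj(1) + 1*(1 + 2*exp(-2*I*pi/5) + 3*exp(-4*I*pi/5) + exp(4*I*pi/5) + exp(2*I*pi/5))*conj(exp(-2*I*pi/5)) + 1*(1 + 2*exp(-4*I*pi/5) + exp(-2*I*pi/5) + exp(4*I*pi/5) + 3*exp(2*I*pi/5))*conj(exp(-4*I*pi/5)) + 1*(1 + 3*exp(-2*I*pi/5) + exp(-4*I*pi/5) + exp(2*I*pi/5) + 2*exp(4*I*pi/5))*conj(exp(4*I*pi/5)) + 1*(1 + exp(-2*I*pi/5) + exp(-4*I*pi/5) + 3*exp(4*I*pi/5) + 2*exp(2*I*pi/5))*conj(exp(2*I*pi/5))]
      = (1/5)[(8) + (2 + 3*exp(-2*I*pi/5) + exp(-4*I*pi/5) + exp(4*I*pi/5) + exp(2*I*pi/5)) + (2 + 3*exp(-4*I*pi/5) + exp(-2*I*pi/5) + exp(4*I*pi/5) + exp(2*I*pi/5)) + (2 + exp(-2*I*pi/5) + exp(-4*I*pi/5) + exp(2*I*pi/5) + 3*exp(4*I*pi/5)) + (2 + exp(-2*I*pi/5) + exp(-4*I*pi/5) + exp(4*I*pi/5) + 3*exp(2*I*pi/5))] = 10/5 = 2
(Exp terms are combined using exp(i*s)*conj(exp(i*t)) = exp(i*(s-t)), and sums of them are collapsed using the identity that for every m > 1 the m distinct m-th roots of unity sum to 0, e.g. 1 + exp(2*I*pi/3) + exp(-2*I*pi/3) = 0.)
Dimension check: dim(rho) = sum (mult * dim) = 1*1 + 1*1 + 1*1 + 3*1 + 2*1 = 8 = chi_rho(e) = 8.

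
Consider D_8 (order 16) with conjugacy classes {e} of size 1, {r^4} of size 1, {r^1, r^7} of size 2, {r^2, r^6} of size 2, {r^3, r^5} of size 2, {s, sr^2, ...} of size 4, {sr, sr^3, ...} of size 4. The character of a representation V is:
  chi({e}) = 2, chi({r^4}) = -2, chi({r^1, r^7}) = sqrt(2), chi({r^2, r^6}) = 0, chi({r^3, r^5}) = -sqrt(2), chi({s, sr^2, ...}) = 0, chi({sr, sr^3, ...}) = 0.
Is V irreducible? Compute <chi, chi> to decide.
Irreducible: <chi, chi> = 1.

Proof sketch: <chi, chi> = (1/|G|) sum_C |C| * |chi(C)|^2 = (1/16)[1*|2|^2 + 1*|-2|^2 + 2*|sqrt(2)|^2 + 2*|0|^2 + 2*|-sqrt(2)|^2 + 4*|0|^2 + 4*|0|^2]
  = (1/16)[(4) + (4) + (4) + (0) + (4) + (0) + (0)] = 16/16 = 1.
A character is irreducible iff <chi, chi> = 1, so this representation is irreducible.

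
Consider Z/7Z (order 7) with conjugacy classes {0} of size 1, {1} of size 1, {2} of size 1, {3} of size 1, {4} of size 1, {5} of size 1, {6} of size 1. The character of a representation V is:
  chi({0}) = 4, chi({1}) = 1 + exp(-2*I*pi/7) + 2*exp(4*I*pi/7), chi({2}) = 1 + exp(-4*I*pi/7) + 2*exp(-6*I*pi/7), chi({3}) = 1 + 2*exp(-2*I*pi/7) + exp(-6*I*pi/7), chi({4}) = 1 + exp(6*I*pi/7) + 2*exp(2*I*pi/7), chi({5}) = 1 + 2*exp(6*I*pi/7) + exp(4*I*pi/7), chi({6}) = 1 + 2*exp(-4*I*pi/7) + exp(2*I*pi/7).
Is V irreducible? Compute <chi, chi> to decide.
Not irreducible (reducible): <chi, chi> = 6 > 1.

Why: <chi, chi> = (1/|G|) sum_C |C| * |chi(C)|^2 = (1/7)[1*|4|^2 + 1*|1 + exp(-2*I*pi/7) + 2*exp(4*I*pi/7)|^2 + 1*|1 + exp(-4*I*pi/7) + 2*exp(-6*I*pi/7)|^2 + 1*|1 + 2*exp(-2*I*pi/7) + exp(-6*I*pi/7)|^2 + 1*|1 + exp(6*I*pi/7) + 2*exp(2*I*pi/7)|^2 + 1*|1 + 2*exp(6*I*pi/7) + exp(4*I*pi/7)|^2 + 1*|1 + 2*exp(-4*I*pi/7) + exp(2*I*pi/7)|^2]
  = (1/7)[(16) + (6 + 2*exp(-4*I*pi/7) + 2*exp(-6*I*pi/7) + exp(-2*I*pi/7) + exp(2*I*pi/7) + 2*exp(6*I*pi/7) + 2*exp(4*I*pi/7)) + (6 + 2*exp(-2*I*pi/7) + exp(-4*I*pi/7) + 2*exp(-6*I*pi/7) + 2*exp(6*I*pi/7) + exp(4*I*pi/7) + 2*exp(2*I*pi/7)) + (6 + 2*exp(-4*I*pi/7) + 2*exp(-2*I*pi/7) + exp(-6*I*pi/7) + exp(6*I*pi/7) + 2*exp(2*I*pi/7) + 2*exp(4*I*pi/7)) + (6 + 2*exp(-4*I*pi/7) + 2*exp(-2*I*pi/7) + exp(-6*I*pi/7) + exp(6*I*pi/7) + 2*exp(2*I*pi/7) + 2*exp(4*I*pi/7)) + (6 + 2*exp(-2*I*pi/7) + exp(-4*I*pi/7) + 2*exp(-6*I*pi/7) + 2*exp(6*I*pi/7) + exp(4*I*pi/7) + 2*exp(2*I*pi/7)) + (6 + 2*exp(-4*I*pi/7) + 2*exp(-6*I*pi/7) + exp(-2*I*pi/7) + exp(2*I*pi/7) + 2*exp(6*I*pi/7) + 2*exp(4*I*pi/7))] = 42/7 = 6.
(Exp terms are combined using exp(i*s)*conj(exp(i*t)) = exp(i*(s-t)), and sums of them are collapsed using the identity that for every m > 1 the m distinct m-th roots of unity sum to 0, e.g. 1 + exp(2*I*pi/3) + exp(-2*I*pi/3) = 0.)
A character is irreducible iff <chi, chi> = 1, so this representation is reducible.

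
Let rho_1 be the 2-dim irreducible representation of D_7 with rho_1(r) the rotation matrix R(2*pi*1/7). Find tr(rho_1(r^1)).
chi_{rho_1}(r^1) = 2*cos(2*pi*1*1/7) = 2*cos(2*pi/7)

Justification: rho_1(r^1) is rotation by angle 2*pi*1*1/7, whose trace is 2*cos(2*pi*1*1/7) = 2*cos(2*pi/7).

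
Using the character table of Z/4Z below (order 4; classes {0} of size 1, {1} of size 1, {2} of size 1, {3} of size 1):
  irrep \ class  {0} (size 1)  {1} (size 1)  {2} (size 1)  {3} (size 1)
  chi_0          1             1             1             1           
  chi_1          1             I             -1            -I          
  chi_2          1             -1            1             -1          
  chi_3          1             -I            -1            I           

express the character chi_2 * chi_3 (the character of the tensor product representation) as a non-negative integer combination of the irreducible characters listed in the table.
chi_2 tensor chi_3 = chi_1 (all other irreducibles have multiplicity 0).

Proof sketch: The character of a tensor product is the pointwise product (chi_2 * chi_3)(C) = chi_2(C) * chi_3(C):
  {0}: (1)*(1), {1}: (-1)*(-I), {2}: (1)*(-1), {3}: (-1)*(I)
so (chi_2 * chi_3) takes values
  {0} -> 1, {1} -> I, {2} -> -1, {3} -> -I.
Now take the inner product of this character with each irreducible chi from the table, <chi_2*chi_3, chi> = (1/4) sum_C |C| (chi_2*chi_3)(C) conj(chi(C)):
  <chi_2*chi_3, chi_0> = (1/4)[1*(1)*conj(1) + 1*(I)*conj(1) + 1*(-1)*conj(1) + 1*(-I)*conj(1)]
      = (1/4)[(1) + (I) + (-1) + (-I)] = 0/4 = 0
  <chi_2*chi_3, chi_1> = (1/4)[1*(1)*conj(1) + 1*(I)*conj(I) + 1*(-1)*conj(-1) + 1*(-I)*conj(-I)]
      = (1/4)[(1) + (1) + (1) + (1)] = 4/4 = 1
  <chi_2*chi_3, chi_2> = (1/4)[1*(1)*conj(1) + 1*(I)*conj(-1) + 1*(-1)*conj(1) + 1*(-I)*conj(-1)]
      = (1/4)[(1) + (-I) + (-1) + (I)] = 0/4 = 0
  <chi_2*chi_3, chi_3> = (1/4)[1*(1)*conj(1) + 1*(I)*conj(-I) + 1*(-1)*conj(-1) + 1*(-I)*conj(I)]
      = (1/4)[(1) + (-1) + (1) + (-1)] = 0/4 = 0
(Exp terms are combined using exp(i*s)*conj(exp(i*t)) = exp(i*(s-t)), and sums of them are collapsed using the identity that for every m > 1 the m distinct m-th roots of unity sum to 0, e.g. 1 + exp(2*I*pi/3) + exp(-2*I*pi/3) = 0.)
Hence the multiplicities are chi_1: 1. Dimension check: dim(chi_2)*dim(chi_3) = 1*1 = 1 and sum (mult * dim) = 1*1 = 1.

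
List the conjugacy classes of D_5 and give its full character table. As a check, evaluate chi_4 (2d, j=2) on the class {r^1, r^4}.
Conjugacy classes: {e} of size 1, {r^1, r^4} of size 2, {r^2, r^3} of size 2, {s, sr, ..., sr^4} of size 5.
Character table:
  irrep \ class              {e} (size 1)  {r^1, r^4} (size 2)  {r^2, r^3} (size 2)  {s, sr, ..., sr^4} (size 5)
  chi_1 (triv)               1             1                    1                    1                          
  chi_2 (sign: r->1, s->-1)  1             1                    1                    -1                         
  chi_3 (2d, j=1)            2             -1/2 + sqrt(5)/2     -sqrt(5)/2 - 1/2     0                          
  chi_4 (2d, j=2)            2             -sqrt(5)/2 - 1/2     -1/2 + sqrt(5)/2     0                          

Spot check: chi_4 (2d, j=2) on {r^1, r^4} = -sqrt(5)/2 - 1/2.

Solution. D_5 has order 2*5 = 10 with 4 conjugacy classes, hence 4 irreducibles. Sum of squared dims 1 + 1 + 4 + 4 = 10 = |G|. Linear characters come from the abelianisation; the 2-dimensional irreps have character r^k -> 2*cos(2*pi*j*k/5), reflections -> 0.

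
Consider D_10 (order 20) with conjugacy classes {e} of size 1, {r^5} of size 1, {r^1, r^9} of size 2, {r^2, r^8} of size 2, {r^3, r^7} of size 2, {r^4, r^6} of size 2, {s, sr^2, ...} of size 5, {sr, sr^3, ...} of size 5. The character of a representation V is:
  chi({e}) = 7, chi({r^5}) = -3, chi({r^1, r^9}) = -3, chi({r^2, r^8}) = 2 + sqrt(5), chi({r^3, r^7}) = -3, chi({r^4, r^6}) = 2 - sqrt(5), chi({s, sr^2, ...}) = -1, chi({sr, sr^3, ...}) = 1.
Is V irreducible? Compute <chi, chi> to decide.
Not irreducible (reducible): <chi, chi> = 7 > 1.

Details: <chi, chi> = (1/|G|) sum_C |C| * |chi(C)|^2 = (1/20)[1*|7|^2 + 1*|-3|^2 + 2*|-3|^2 + 2*|2 + sqrt(5)|^2 + 2*|-3|^2 + 2*|2 - sqrt(5)|^2 + 5*|-1|^2 + 5*|1|^2]
  = (1/20)[(49) + (9) + (18) + (8*sqrt(5) + 18) + (18) + (18 - 8*sqrt(5)) + (5) + (5)] = 140/20 = 7.
A character is irreducible iff <chi, chi> = 1, so this representation is reducible.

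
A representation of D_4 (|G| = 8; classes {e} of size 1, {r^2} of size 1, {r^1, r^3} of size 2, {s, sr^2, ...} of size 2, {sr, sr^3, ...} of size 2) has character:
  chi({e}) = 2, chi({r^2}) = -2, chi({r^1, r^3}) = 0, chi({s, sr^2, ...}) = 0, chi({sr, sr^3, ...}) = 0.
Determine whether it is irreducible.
Irreducible: <chi, chi> = 1.

Reasoning: <chi, chi> = (1/|G|) sum_C |C| * |chi(C)|^2 = (1/8)[1*|2|^2 + 1*|-2|^2 + 2*|0|^2 + 2*|0|^2 + 2*|0|^2]
  = (1/8)[(4) + (4) + (0) + (0) + (0)] = 8/8 = 1.
A character is irreducible iff <chi, chi> = 1, so this representation is irreducible.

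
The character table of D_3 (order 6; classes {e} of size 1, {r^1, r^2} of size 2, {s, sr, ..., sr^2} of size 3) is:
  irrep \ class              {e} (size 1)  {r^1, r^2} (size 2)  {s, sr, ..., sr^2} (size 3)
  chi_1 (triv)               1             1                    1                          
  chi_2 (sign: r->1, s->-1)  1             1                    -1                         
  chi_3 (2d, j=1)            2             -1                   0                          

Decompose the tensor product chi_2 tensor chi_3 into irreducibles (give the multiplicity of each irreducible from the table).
chi_2 tensor chi_3 = chi_3 (all other irreducibles have multiplicity 0).

Derivation: The character of a tensor product is the pointwise product (chi_2 * chi_3)(C) = chi_2(C) * chi_3(C):
  {e}: (1)*(2), {r^1, r^2}: (1)*(-1), {s, sr, ..., sr^2}: (-1)*(0)
so (chi_2 * chi_3) takes values
  {e} -> 2, {r^1, r^2} -> -1, {s, sr, ..., sr^2} -> 0.
Now take the inner product of this character with each irreducible chi from the table, <chi_2*chi_3, chi> = (1/6) sum_C |C| (chi_2*chi_3)(C) conj(chi(C)):
  <chi_2*chi_3, chi_1> = (1/6)[1*(2)*conj(1) + 2*(-1)*conj(1) + 3*(0)*conj(1)]
      = (1/6)[(2) + (-2) + (0)] = 0/6 = 0
  <chi_2*chi_3, chi_2> = (1/6)[1*(2)*conj(1) + 2*(-1)*conj(1) + 3*(0)*conj(-1)]
      = (1/6)[(2) + (-2) + (0)] = 0/6 = 0
  <chi_2*chi_3, chi_3> = (1/6)[1*(2)*conj(2) + 2*(-1)*conj(-1) + 3*(0)*conj(0)]
      = (1/6)[(4) + (2) + (0)] = 6/6 = 1
Hence the multiplicities are chi_3: 1. Dimension check: dim(chi_2)*dim(chi_3) = 1*2 = 2 and sum (mult * dim) = 1*2 = 2.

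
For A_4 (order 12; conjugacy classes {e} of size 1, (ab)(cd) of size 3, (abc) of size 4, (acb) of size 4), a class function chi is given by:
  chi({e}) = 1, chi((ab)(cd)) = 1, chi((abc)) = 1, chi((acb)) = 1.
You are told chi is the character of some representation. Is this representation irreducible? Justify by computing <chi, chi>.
Irreducible: <chi, chi> = 1.

Proof sketch: <chi, chi> = (1/|G|) sum_C |C| * |chi(C)|^2 = (1/12)[1*|1|^2 + 3*|1|^2 + 4*|1|^2 + 4*|1|^2]
  = (1/12)[(1) + (3) + (4) + (4)] = 12/12 = 1.
(Exp terms are combined using exp(i*s)*conj(exp(i*t)) = exp(i*(s-t)), and sums of them are collapsed using the identity that for every m > 1 the m distinct m-th roots of unity sum to 0, e.g. 1 + exp(2*I*pi/3) + exp(-2*I*pi/3) = 0.)
A character is irreducible iff <chi, chi> = 1, so this representation is irreducible.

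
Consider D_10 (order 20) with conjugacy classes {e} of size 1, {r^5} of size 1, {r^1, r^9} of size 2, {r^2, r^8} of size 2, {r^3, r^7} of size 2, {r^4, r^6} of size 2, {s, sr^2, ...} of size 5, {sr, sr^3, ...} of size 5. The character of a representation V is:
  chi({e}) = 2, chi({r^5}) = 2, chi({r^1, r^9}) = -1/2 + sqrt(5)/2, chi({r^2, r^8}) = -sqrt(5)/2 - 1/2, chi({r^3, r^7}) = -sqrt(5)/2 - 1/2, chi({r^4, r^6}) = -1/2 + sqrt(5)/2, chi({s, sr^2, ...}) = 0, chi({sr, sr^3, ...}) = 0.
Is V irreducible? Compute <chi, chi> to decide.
Irreducible: <chi, chi> = 1.

Justification: <chi, chi> = (1/|G|) sum_C |C| * |chi(C)|^2 = (1/20)[1*|2|^2 + 1*|2|^2 + 2*|-1/2 + sqrt(5)/2|^2 + 2*|-sqrt(5)/2 - 1/2|^2 + 2*|-sqrt(5)/2 - 1/2|^2 + 2*|-1/2 + sqrt(5)/2|^2 + 5*|0|^2 + 5*|0|^2]
  = (1/20)[(4) + (4) + (3 - sqrt(5)) + (sqrt(5) + 3) + (sqrt(5) + 3) + (3 - sqrt(5)) + (0) + (0)] = 20/20 = 1.
A character is irreducible iff <chi, chi> = 1, so this representation is irreducible.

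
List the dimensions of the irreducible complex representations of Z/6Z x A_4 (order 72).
Dimensions: 1, 1, 1, 1, 1, 1, 1, 1, 1, 1, 1, 1, 1, 1, 1, 1, 1, 1, 3, 3, 3, 3, 3, 3

Solution. There are 24 irreducibles (= number of conjugacy classes). Their dimensions d_i satisfy sum d_i^2 = |G| = 72: 1 + 1 + 1 + 1 + 1 + 1 + 1 + 1 + 1 + 1 + 1 + 1 + 1 + 1 + 1 + 1 + 1 + 1 + 9 + 9 + 9 + 9 + 9 + 9 = 72. (For the product with Z/6Z: each of the 6 1-dim characters of Z/6Z tensors with each irrep of A_4, giving 6 copies of each A_4-dimension.)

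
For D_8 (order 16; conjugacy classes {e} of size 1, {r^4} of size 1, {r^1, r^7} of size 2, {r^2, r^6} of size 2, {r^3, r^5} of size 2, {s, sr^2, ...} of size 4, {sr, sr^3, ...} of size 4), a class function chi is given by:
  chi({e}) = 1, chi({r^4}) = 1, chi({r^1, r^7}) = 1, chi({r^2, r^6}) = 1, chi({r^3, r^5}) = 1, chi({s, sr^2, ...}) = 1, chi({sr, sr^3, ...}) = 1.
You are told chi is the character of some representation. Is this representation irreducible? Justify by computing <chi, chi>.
Irreducible: <chi, chi> = 1.

Why: <chi, chi> = (1/|G|) sum_C |C| * |chi(C)|^2 = (1/16)[1*|1|^2 + 1*|1|^2 + 2*|1|^2 + 2*|1|^2 + 2*|1|^2 + 4*|1|^2 + 4*|1|^2]
  = (1/16)[(1) + (1) + (2) + (2) + (2) + (4) + (4)] = 16/16 = 1.
A character is irreducible iff <chi, chi> = 1, so this representation is irreducible.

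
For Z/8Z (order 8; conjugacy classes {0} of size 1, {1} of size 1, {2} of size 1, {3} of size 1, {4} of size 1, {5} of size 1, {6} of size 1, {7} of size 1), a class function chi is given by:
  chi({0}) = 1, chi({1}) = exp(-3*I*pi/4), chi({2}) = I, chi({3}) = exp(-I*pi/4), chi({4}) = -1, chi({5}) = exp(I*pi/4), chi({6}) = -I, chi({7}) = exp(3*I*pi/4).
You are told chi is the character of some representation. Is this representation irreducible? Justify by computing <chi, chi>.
Irreducible: <chi, chi> = 1.

Solution. <chi, chi> = (1/|G|) sum_C |C| * |chi(C)|^2 = (1/8)[1*|1|^2 + 1*|exp(-3*I*pi/4)|^2 + 1*|I|^2 + 1*|exp(-I*pi/4)|^2 + 1*|-1|^2 + 1*|exp(I*pi/4)|^2 + 1*|-I|^2 + 1*|exp(3*I*pi/4)|^2]
  = (1/8)[(1) + (1) + (1) + (1) + (1) + (1) + (1) + (1)] = 8/8 = 1.
(Exp terms are combined using exp(i*s)*conj(exp(i*t)) = exp(i*(s-t)), and sums of them are collapsed using the identity that for every m > 1 the m distinct m-th roots of unity sum to 0, e.g. 1 + exp(2*I*pi/3) + exp(-2*I*pi/3) = 0.)
A character is irreducible iff <chi, chi> = 1, so this representation is irreducible.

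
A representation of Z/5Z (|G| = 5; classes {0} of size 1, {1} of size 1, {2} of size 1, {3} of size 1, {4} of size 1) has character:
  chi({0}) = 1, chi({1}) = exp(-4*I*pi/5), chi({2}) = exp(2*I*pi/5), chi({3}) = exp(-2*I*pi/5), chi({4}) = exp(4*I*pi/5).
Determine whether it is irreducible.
Irreducible: <chi, chi> = 1.

Explanation: <chi, chi> = (1/|G|) sum_C |C| * |chi(C)|^2 = (1/5)[1*|1|^2 + 1*|exp(-4*I*pi/5)|^2 + 1*|exp(2*I*pi/5)|^2 + 1*|exp(-2*I*pi/5)|^2 + 1*|exp(4*I*pi/5)|^2]
  = (1/5)[(1) + (1) + (1) + (1) + (1)] = 5/5 = 1.
(Exp terms are combined using exp(i*s)*conj(exp(i*t)) = exp(i*(s-t)), and sums of them are collapsed using the identity that for every m > 1 the m distinct m-th roots of unity sum to 0, e.g. 1 + exp(2*I*pi/3) + exp(-2*I*pi/3) = 0.)
A character is irreducible iff <chi, chi> = 1, so this representation is irreducible.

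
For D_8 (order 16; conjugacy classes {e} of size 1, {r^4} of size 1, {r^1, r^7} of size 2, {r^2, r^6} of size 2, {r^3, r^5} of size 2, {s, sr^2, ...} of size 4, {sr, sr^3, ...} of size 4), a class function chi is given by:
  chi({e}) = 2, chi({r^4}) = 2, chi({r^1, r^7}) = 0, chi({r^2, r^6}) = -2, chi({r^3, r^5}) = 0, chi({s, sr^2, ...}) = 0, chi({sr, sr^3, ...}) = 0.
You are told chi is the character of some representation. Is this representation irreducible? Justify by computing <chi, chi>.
Irreducible: <chi, chi> = 1.

Details: <chi, chi> = (1/|G|) sum_C |C| * |chi(C)|^2 = (1/16)[1*|2|^2 + 1*|2|^2 + 2*|0|^2 + 2*|-2|^2 + 2*|0|^2 + 4*|0|^2 + 4*|0|^2]
  = (1/16)[(4) + (4) + (0) + (8) + (0) + (0) + (0)] = 16/16 = 1.
A character is irreducible iff <chi, chi> = 1, so this representation is irreducible.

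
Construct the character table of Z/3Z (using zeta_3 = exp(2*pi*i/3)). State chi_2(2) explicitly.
Character table of Z/3Z (irreps indexed chi_0,...,chi_2 with chi_k(m) = zeta_3^(k*m), zeta_3 = exp(2*pi*i/3)):
  irrep \ class  {0} (size 1)  {1} (size 1)    {2} (size 1)  
  chi_0          1             1               1             
  chi_1          1             exp(2*I*pi/3)   exp(-2*I*pi/3)
  chi_2          1             exp(-2*I*pi/3)  exp(2*I*pi/3) 

Spot check: chi_2(2) = zeta_3^(2*2) = zeta_3^4 = exp(2*I*pi/3).

Why: Z/3Z is abelian, so all 3 irreducible complex representations are 1-dimensional. They are given by chi_k(m) = zeta_3^(k*m) for k = 0,...,2. Row orthogonality: sum_m chi_k(m) conj(chi_l(m)) = 3 * [k = l].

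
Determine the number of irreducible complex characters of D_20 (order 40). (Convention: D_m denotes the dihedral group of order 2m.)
13

Details: The number of irreducible complex representations of a finite group equals its number of conjugacy classes. D_20 has 13 conjugacy classes (n/2 + 3 for n even), so D_20 (order 40) has exactly 13 irreducible complex representations.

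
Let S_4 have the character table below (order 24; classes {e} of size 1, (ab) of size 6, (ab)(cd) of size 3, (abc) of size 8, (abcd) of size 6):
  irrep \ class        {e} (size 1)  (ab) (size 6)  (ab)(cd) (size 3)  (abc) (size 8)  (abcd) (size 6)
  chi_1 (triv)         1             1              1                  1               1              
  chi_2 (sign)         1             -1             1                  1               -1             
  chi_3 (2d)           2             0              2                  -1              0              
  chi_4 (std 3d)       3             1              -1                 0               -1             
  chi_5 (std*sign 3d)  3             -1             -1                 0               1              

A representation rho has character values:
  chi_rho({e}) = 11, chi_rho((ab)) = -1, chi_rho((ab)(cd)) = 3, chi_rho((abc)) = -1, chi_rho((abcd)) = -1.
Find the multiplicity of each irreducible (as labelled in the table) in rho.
Multiplicities: chi_1: 0, chi_2: 1, chi_3: 2, chi_4: 1, chi_5: 1.

Argument: Use <chi_rho, chi> = (1/|G|) sum_C |C| * chi_rho(C) * conj(chi(C)) with |G| = 24 for each irreducible chi in the table:
  <chi_rho, chi_1> = (1/24)[1*(11)*conj(1) + 6*(-1)*conj(1) + 3*(3)*conj(1) + 8*(-1)*conj(1) + 6*(-1)*conj(1)]
      = (1/24)[(11) + (-6) + (9) + (-8) + (-6)] = 0/24 = 0
  <chi_rho, chi_2> = (1/24)[1*(11)*conj(1) + 6*(-1)*conj(-1) + 3*(3)*conj(1) + 8*(-1)*conj(1) + 6*(-1)*conj(-1)]
      = (1/24)[(11) + (6) + (9) + (-8) + (6)] = 24/24 = 1
  <chi_rho, chi_3> = (1/24)[1*(11)*conj(2) + 6*(-1)*conj(0) + 3*(3)*conj(2) + 8*(-1)*conj(-1) + 6*(-1)*conj(0)]
      = (1/24)[(22) + (0) + (18) + (8) + (0)] = 48/24 = 2
  <chi_rho, chi_4> = (1/24)[1*(11)*conj(3) + 6*(-1)*conj(1) + 3*(3)*conj(-1) + 8*(-1)*conj(0) + 6*(-1)*conj(-1)]
      = (1/24)[(33) + (-6) + (-9) + (0) + (6)] = 24/24 = 1
  <chi_rho, chi_5> = (1/24)[1*(11)*conj(3) + 6*(-1)*conj(-1) + 3*(3)*conj(-1) + 8*(-1)*conj(0) + 6*(-1)*conj(1)]
      = (1/24)[(33) + (6) + (-9) + (0) + (-6)] = 24/24 = 1
Dimension check: dim(rho) = sum (mult * dim) = 0*1 + 1*1 + 2*2 + 1*3 + 1*3 = 11 = chi_rho(e) = 11.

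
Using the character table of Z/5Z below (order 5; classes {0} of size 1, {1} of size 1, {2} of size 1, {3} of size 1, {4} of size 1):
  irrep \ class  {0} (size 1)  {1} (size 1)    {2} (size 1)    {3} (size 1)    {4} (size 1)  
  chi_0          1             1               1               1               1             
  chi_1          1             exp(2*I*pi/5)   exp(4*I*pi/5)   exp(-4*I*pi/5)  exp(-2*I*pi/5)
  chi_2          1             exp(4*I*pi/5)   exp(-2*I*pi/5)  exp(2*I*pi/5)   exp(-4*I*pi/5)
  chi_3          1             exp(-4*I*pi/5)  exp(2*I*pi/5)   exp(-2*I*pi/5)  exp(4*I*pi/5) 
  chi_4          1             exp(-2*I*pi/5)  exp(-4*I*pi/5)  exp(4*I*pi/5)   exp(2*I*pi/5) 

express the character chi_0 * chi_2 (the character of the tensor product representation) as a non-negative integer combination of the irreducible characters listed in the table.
chi_0 tensor chi_2 = chi_2 (all other irreducibles have multiplicity 0).

Details: The character of a tensor product is the pointwise product (chi_0 * chi_2)(C) = chi_0(C) * chi_2(C):
  {0}: (1)*(1), {1}: (1)*(exp(4*I*pi/5)), {2}: (1)*(exp(-2*I*pi/5)), {3}: (1)*(exp(2*I*pi/5)), {4}: (1)*(exp(-4*I*pi/5))
so (chi_0 * chi_2) takes values
  {0} -> 1, {1} -> exp(4*I*pi/5), {2} -> exp(-2*I*pi/5), {3} -> exp(2*I*pi/5), {4} -> exp(-4*I*pi/5).
Now take the inner product of this character with each irreducible chi from the table, <chi_0*chi_2, chi> = (1/5) sum_C |C| (chi_0*chi_2)(C) conj(chi(C)):
  <chi_0*chi_2, chi_0> = (1/5)[1*(1)*conj(1) + 1*(exp(4*I*pi/5))*conj(1) + 1*(exp(-2*I*pi/5))*conj(1) + 1*(exp(2*I*pi/5))*conj(1) + 1*(exp(-4*I*pi/5))*conj(1)]
      = (1/5)[(1) + (exp(4*I*pi/5)) + (exp(-2*I*pi/5)) + (exp(2*I*pi/5)) + (exp(-4*I*pi/5))] = 0/5 = 0
  <chi_0*chi_2, chi_1> = (1/5)[1*(1)*conj(1) + 1*(exp(4*I*pi/5))*conj(exp(2*I*pi/5)) + 1*(exp(-2*I*pi/5))*conj(exp(4*I*pi/5)) + 1*(exp(2*I*pi/5))*conj(exp(-4*I*pi/5)) + 1*(exp(-4*I*pi/5))*conj(exp(-2*I*pi/5))]
      = (1/5)[(1) + (exp(2*I*pi/5)) + (exp(4*I*pi/5)) + (exp(-4*I*pi/5)) + (exp(-2*I*pi/5))] = 0/5 = 0
  <chi_0*chi_2, chi_2> = (1/5)[1*(1)*conj(1) + 1*(exp(4*I*pi/5))*conj(exp(4*I*pi/5)) + 1*(exp(-2*I*pi/5))*conj(exp(-2*I*pi/5)) + 1*(exp(2*I*pi/5))*conj(exp(2*I*pi/5)) + 1*(exp(-4*I*pi/5))*conj(exp(-4*I*pi/5))]
      = (1/5)[(1) + (1) + (1) + (1) + (1)] = 5/5 = 1
  <chi_0*chi_2, chi_3> = (1/5)[1*(1)*conj(1) + 1*(exp(4*I*pi/5))*conj(exp(-4*I*pi/5)) + 1*(exp(-2*I*pi/5))*conj(exp(2*I*pi/5)) + 1*(exp(2*I*pi/5))*conj(exp(-2*I*pi/5)) + 1*(exp(-4*I*pi/5))*conj(exp(4*I*pi/5))]
      = (1/5)[(1) + (exp(-2*I*pi/5)) + (exp(-4*I*pi/5)) + (exp(4*I*pi/5)) + (exp(2*I*pi/5))] = 0/5 = 0
  <chi_0*chi_2, chi_4> = (1/5)[1*(1)*conj(1) + 1*(exp(4*I*pi/5))*conj(exp(-2*I*pi/5)) + 1*(exp(-2*I*pi/5))*conj(exp(-4*I*pi/5)) + 1*(exp(2*I*pi/5))*conj(exp(4*I*pi/5)) + 1*(exp(-4*I*pi/5))*conj(exp(2*I*pi/5))]
      = (1/5)[(1) + (exp(-4*I*pi/5)) + (exp(2*I*pi/5)) + (exp(-2*I*pi/5)) + (exp(4*I*pi/5))] = 0/5 = 0
(Exp terms are combined using exp(i*s)*conj(exp(i*t)) = exp(i*(s-t)), and sums of them are collapsed using the identity that for every m > 1 the m distinct m-th roots of unity sum to 0, e.g. 1 + exp(2*I*pi/3) + exp(-2*I*pi/3) = 0.)
Hence the multiplicities are chi_2: 1. Dimension check: dim(chi_0)*dim(chi_2) = 1*1 = 1 and sum (mult * dim) = 1*1 = 1.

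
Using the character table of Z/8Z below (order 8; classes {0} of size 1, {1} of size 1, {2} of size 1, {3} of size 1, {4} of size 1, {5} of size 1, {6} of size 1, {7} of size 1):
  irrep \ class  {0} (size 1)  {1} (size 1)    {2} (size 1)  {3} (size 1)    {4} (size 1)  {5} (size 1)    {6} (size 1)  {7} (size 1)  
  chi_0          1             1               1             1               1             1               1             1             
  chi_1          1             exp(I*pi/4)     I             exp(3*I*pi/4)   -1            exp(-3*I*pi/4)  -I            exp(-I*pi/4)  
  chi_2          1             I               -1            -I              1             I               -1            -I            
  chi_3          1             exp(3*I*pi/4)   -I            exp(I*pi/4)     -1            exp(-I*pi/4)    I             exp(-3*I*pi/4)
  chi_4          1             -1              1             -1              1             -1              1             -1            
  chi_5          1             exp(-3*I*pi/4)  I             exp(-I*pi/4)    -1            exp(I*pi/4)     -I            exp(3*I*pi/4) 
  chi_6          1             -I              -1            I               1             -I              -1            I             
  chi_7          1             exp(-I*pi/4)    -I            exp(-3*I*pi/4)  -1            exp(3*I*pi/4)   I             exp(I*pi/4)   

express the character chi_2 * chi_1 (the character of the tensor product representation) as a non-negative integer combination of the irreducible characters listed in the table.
chi_2 tensor chi_1 = chi_3 (all other irreducibles have multiplicity 0).

Argument: The character of a tensor product is the pointwise product (chi_2 * chi_1)(C) = chi_2(C) * chi_1(C):
  {0}: (1)*(1), {1}: (I)*(exp(I*pi/4)), {2}: (-1)*(I), {3}: (-I)*(exp(3*I*pi/4)), {4}: (1)*(-1), {5}: (I)*(exp(-3*I*pi/4)), {6}: (-1)*(-I), {7}: (-I)*(exp(-I*pi/4))
so (chi_2 * chi_1) takes values
  {0} -> 1, {1} -> exp(3*I*pi/4), {2} -> -I, {3} -> -exp(-3*I*pi/4), {4} -> -1, {5} -> exp(-I*pi/4), {6} -> I, {7} -> -exp(I*pi/4).
Now take the inner product of this character with each irreducible chi from the table, <chi_2*chi_1, chi> = (1/8) sum_C |C| (chi_2*chi_1)(C) conj(chi(C)):
  <chi_2*chi_1, chi_0> = (1/8)[1*(1)*conj(1) + 1*(exp(3*I*pi/4))*conj(1) + 1*(-I)*conj(1) + 1*(-exp(-3*I*pi/4))*conj(1) + 1*(-1)*conj(1) + 1*(exp(-I*pi/4))*conj(1) + 1*(I)*conj(1) + 1*(-exp(I*pi/4))*conj(1)]
      = (1/8)[(1) + (exp(3*I*pi/4)) + (-I) + (-exp(-3*I*pi/4)) + (-1) + (exp(-I*pi/4)) + (I) + (-exp(I*pi/4))] = 0/8 = 0
  <chi_2*chi_1, chi_1> = (1/8)[1*(1)*conj(1) + 1*(exp(3*I*pi/4))*conj(exp(I*pi/4)) + 1*(-I)*conj(I) + 1*(-exp(-3*I*pi/4))*conj(exp(3*I*pi/4)) + 1*(-1)*conj(-1) + 1*(exp(-I*pi/4))*conj(exp(-3*I*pi/4)) + 1*(I)*conj(-I) + 1*(-exp(I*pi/4))*conj(exp(-I*pi/4))]
      = (1/8)[(1) + (I) + (-1) + (-I) + (1) + (I) + (-1) + (-I)] = 0/8 = 0
  <chi_2*chi_1, chi_2> = (1/8)[1*(1)*conj(1) + 1*(exp(3*I*pi/4))*conj(I) + 1*(-I)*conj(-1) + 1*(-exp(-3*I*pi/4))*conj(-I) + 1*(-1)*conj(1) + 1*(exp(-I*pi/4))*conj(I) + 1*(I)*conj(-1) + 1*(-exp(I*pi/4))*conj(-I)]
      = (1/8)[(1) + (-exp(-3*I*pi/4)) + (I) + (-exp(-I*pi/4)) + (-1) + (-exp(I*pi/4)) + (-I) + (-exp(3*I*pi/4))] = 0/8 = 0
  <chi_2*chi_1, chi_3> = (1/8)[1*(1)*conj(1) + 1*(exp(3*I*pi/4))*conj(exp(3*I*pi/4)) + 1*(-I)*conj(-I) + 1*(-exp(-3*I*pi/4))*conj(exp(I*pi/4)) + 1*(-1)*conj(-1) + 1*(exp(-I*pi/4))*conj(exp(-I*pi/4)) + 1*(I)*conj(I) + 1*(-exp(I*pi/4))*conj(exp(-3*I*pi/4))]
      = (1/8)[(1) + (1) + (1) + (1) + (1) + (1) + (1) + (1)] = 8/8 = 1
  <chi_2*chi_1, chi_4> = (1/8)[1*(1)*conj(1) + 1*(exp(3*I*pi/4))*conj(-1) + 1*(-I)*conj(1) + 1*(-exp(-3*I*pi/4))*conj(-1) + 1*(-1)*conj(1) + 1*(exp(-I*pi/4))*conj(-1) + 1*(I)*conj(1) + 1*(-exp(I*pi/4))*conj(-1)]
      = (1/8)[(1) + (-exp(3*I*pi/4)) + (-I) + (exp(-3*I*pi/4)) + (-1) + (-exp(-I*pi/4)) + (I) + (exp(I*pi/4))] = 0/8 = 0
  <chi_2*chi_1, chi_5> = (1/8)[1*(1)*conj(1) + 1*(exp(3*I*pi/4))*conj(exp(-3*I*pi/4)) + 1*(-I)*conj(I) + 1*(-exp(-3*I*pi/4))*conj(exp(-I*pi/4)) + 1*(-1)*conj(-1) + 1*(exp(-I*pi/4))*conj(exp(I*pi/4)) + 1*(I)*conj(-I) + 1*(-exp(I*pi/4))*conj(exp(3*I*pi/4))]
      = (1/8)[(1) + (-I) + (-1) + (I) + (1) + (-I) + (-1) + (I)] = 0/8 = 0
  <chi_2*chi_1, chi_6> = (1/8)[1*(1)*conj(1) + 1*(exp(3*I*pi/4))*conj(-I) + 1*(-I)*conj(-1) + 1*(-exp(-3*I*pi/4))*conj(I) + 1*(-1)*conj(1) + 1*(exp(-I*pi/4))*conj(-I) + 1*(I)*conj(-1) + 1*(-exp(I*pi/4))*conj(I)]
      = (1/8)[(1) + (exp(-3*I*pi/4)) + (I) + (exp(-I*pi/4)) + (-1) + (exp(I*pi/4)) + (-I) + (exp(3*I*pi/4))] = 0/8 = 0
  <chi_2*chi_1, chi_7> = (1/8)[1*(1)*conj(1) + 1*(exp(3*I*pi/4))*conj(exp(-I*pi/4)) + 1*(-I)*conj(-I) + 1*(-exp(-3*I*pi/4))*conj(exp(-3*I*pi/4)) + 1*(-1)*conj(-1) + 1*(exp(-I*pi/4))*conj(exp(3*I*pi/4)) + 1*(I)*conj(I) + 1*(-exp(I*pi/4))*conj(exp(I*pi/4))]
      = (1/8)[(1) + (-1) + (1) + (-1) + (1) + (-1) + (1) + (-1)] = 0/8 = 0
(Exp terms are combined using exp(i*s)*conj(exp(i*t)) = exp(i*(s-t)), and sums of them are collapsed using the identity that for every m > 1 the m distinct m-th roots of unity sum to 0, e.g. 1 + exp(2*I*pi/3) + exp(-2*I*pi/3) = 0.)
Hence the multiplicities are chi_3: 1. Dimension check: dim(chi_2)*dim(chi_1) = 1*1 = 1 and sum (mult * dim) = 1*1 = 1.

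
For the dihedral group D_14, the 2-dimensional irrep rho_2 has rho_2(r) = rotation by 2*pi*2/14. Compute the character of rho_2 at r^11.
chi_{rho_2}(r^11) = 2*cos(2*pi*2*11/14) = -2*cos(pi/7)

Argument: rho_2(r^11) is rotation by angle 2*pi*2*11/14, whose trace is 2*cos(2*pi*2*11/14) = -2*cos(pi/7).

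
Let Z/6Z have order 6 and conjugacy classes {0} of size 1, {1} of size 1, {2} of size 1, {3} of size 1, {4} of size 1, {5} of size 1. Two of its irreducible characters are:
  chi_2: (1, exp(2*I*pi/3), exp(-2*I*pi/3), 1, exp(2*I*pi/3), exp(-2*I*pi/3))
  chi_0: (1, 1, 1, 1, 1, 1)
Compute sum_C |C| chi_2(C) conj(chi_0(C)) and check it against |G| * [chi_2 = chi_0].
Sum = 0; so <chi_2, chi_0> = 0 (distinct irreducibles are orthogonal).

Reasoning: Compute term by term over conjugacy classes (|C| * chi_2(C) * conj(chi_0(C))):
  1*(1)*conj(1) + 1*(exp(2*I*pi/3))*conj(1) + 1*(exp(-2*I*pi/3))*conj(1) + 1*(1)*conj(1) + 1*(exp(2*I*pi/3))*conj(1) + 1*(exp(-2*I*pi/3))*conj(1)
  = (1) + (exp(2*I*pi/3)) + (exp(-2*I*pi/3)) + (1) + (exp(2*I*pi/3)) + (exp(-2*I*pi/3))
  = 0.
(Exp terms are combined using exp(i*s)*conj(exp(i*t)) = exp(i*(s-t)), and sums of them are collapsed using the identity that for every m > 1 the m distinct m-th roots of unity sum to 0, e.g. 1 + exp(2*I*pi/3) + exp(-2*I*pi/3) = 0.)
Dividing by |G| = 6 gives 0/6 = 0, matching the row-orthogonality relation <chi_2, chi_0> = [chi_2 = chi_0].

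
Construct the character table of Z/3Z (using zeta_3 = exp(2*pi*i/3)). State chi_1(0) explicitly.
Character table of Z/3Z (irreps indexed chi_0,...,chi_2 with chi_k(m) = zeta_3^(k*m), zeta_3 = exp(2*pi*i/3)):
  irrep \ class  {0} (size 1)  {1} (size 1)    {2} (size 1)  
  chi_0          1             1               1             
  chi_1          1             exp(2*I*pi/3)   exp(-2*I*pi/3)
  chi_2          1             exp(-2*I*pi/3)  exp(2*I*pi/3) 

Spot check: chi_1(0) = zeta_3^(1*0) = zeta_3^0 = 1.

Z/3Z is abelian, so all 3 irreducible complex representations are 1-dimensional. They are given by chi_k(m) = zeta_3^(k*m) for k = 0,...,2. Row orthogonality: sum_m chi_k(m) conj(chi_l(m)) = 3 * [k = l].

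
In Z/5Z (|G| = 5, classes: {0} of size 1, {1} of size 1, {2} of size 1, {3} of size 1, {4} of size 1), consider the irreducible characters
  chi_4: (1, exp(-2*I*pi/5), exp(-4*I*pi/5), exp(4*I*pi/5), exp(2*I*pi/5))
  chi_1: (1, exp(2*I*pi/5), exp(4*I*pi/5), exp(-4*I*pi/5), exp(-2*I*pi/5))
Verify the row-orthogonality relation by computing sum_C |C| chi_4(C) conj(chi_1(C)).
Sum = 0; so <chi_4, chi_1> = 0 (distinct irreducibles are orthogonal).

Working: Compute term by term over conjugacy classes (|C| * chi_4(C) * conj(chi_1(C))):
  1*(1)*conj(1) + 1*(exp(-2*I*pi/5))*conj(exp(2*I*pi/5)) + 1*(exp(-4*I*pi/5))*conj(exp(4*I*pi/5)) + 1*(exp(4*I*pi/5))*conj(exp(-4*I*pi/5)) + 1*(exp(2*I*pi/5))*conj(exp(-2*I*pi/5))
  = (1) + (exp(-4*I*pi/5)) + (exp(2*I*pi/5)) + (exp(-2*I*pi/5)) + (exp(4*I*pi/5))
  = 0.
(Exp terms are combined using exp(i*s)*conj(exp(i*t)) = exp(i*(s-t)), and sums of them are collapsed using the identity that for every m > 1 the m distinct m-th roots of unity sum to 0, e.g. 1 + exp(2*I*pi/3) + exp(-2*I*pi/3) = 0.)
Dividing by |G| = 5 gives 0/5 = 0, matching the row-orthogonality relation <chi_4, chi_1> = [chi_4 = chi_1].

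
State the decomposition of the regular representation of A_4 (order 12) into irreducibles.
Each irreducible V_i of dimension d_i appears with multiplicity d_i, i.e. rho_reg = (direct sum over all irreducibles V_i) d_i V_i. The irreducible dimensions for A_4 are 1, 1, 1, 3: 3 irreducibles of dimension 1, each with multiplicity 1; 1 irreducible of dimension 3, with multiplicity 3. Total dimension 3*1*1 + 1*3*3 = 12 = |G|.

Derivation: General theorem: in the regular representation of a finite group G, each irreducible appears with multiplicity equal to its dimension. Check: dim(rho_reg) = sum d_i^2 = 1 + 1 + 1 + 9 = 12 = |G|.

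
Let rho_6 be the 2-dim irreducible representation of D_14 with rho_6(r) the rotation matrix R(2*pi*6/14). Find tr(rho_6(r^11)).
chi_{rho_6}(r^11) = 2*cos(2*pi*6*11/14) = -2*cos(3*pi/7)

Details: rho_6(r^11) is rotation by angle 2*pi*6*11/14, whose trace is 2*cos(2*pi*6*11/14) = -2*cos(3*pi/7).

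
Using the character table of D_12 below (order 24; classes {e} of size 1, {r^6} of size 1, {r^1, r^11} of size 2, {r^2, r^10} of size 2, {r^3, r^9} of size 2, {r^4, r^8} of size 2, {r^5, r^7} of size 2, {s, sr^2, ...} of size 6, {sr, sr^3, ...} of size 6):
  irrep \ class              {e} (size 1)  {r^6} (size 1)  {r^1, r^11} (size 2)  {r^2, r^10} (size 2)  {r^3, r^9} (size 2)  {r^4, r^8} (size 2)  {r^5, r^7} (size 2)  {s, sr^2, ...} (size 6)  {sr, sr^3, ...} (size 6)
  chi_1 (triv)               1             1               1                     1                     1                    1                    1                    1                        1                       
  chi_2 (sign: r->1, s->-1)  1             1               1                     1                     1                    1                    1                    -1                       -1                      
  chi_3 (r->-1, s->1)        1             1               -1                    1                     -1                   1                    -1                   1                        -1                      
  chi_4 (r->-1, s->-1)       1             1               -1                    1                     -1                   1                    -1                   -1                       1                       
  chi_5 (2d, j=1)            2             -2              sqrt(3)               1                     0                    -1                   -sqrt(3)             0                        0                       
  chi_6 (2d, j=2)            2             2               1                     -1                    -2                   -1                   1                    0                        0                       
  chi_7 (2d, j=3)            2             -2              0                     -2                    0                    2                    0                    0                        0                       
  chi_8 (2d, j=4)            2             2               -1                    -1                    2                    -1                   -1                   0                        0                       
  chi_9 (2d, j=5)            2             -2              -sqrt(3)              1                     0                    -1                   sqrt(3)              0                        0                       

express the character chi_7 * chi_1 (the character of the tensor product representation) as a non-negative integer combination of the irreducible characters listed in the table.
chi_7 tensor chi_1 = chi_7 (all other irreducibles have multiplicity 0).

Proof sketch: The character of a tensor product is the pointwise product (chi_7 * chi_1)(C) = chi_7(C) * chi_1(C):
  {e}: (2)*(1), {r^6}: (-2)*(1), {r^1, r^11}: (0)*(1), {r^2, r^10}: (-2)*(1), {r^3, r^9}: (0)*(1), {r^4, r^8}: (2)*(1), {r^5, r^7}: (0)*(1), {s, sr^2, ...}: (0)*(1), {sr, sr^3, ...}: (0)*(1)
so (chi_7 * chi_1) takes values
  {e} -> 2, {r^6} -> -2, {r^1, r^11} -> 0, {r^2, r^10} -> -2, {r^3, r^9} -> 0, {r^4, r^8} -> 2, {r^5, r^7} -> 0, {s, sr^2, ...} -> 0, {sr, sr^3, ...} -> 0.
Now take the inner product of this character with each irreducible chi from the table, <chi_7*chi_1, chi> = (1/24) sum_C |C| (chi_7*chi_1)(C) conj(chi(C)):
  <chi_7*chi_1, chi_1> = (1/24)[1*(2)*conj(1) + 1*(-2)*conj(1) + 2*(0)*conj(1) + 2*(-2)*conj(1) + 2*(0)*conj(1) + 2*(2)*conj(1) + 2*(0)*conj(1) + 6*(0)*conj(1) + 6*(0)*conj(1)]
      = (1/24)[(2) + (-2) + (0) + (-4) + (0) + (4) + (0) + (0) + (0)] = 0/24 = 0
  <chi_7*chi_1, chi_2> = (1/24)[1*(2)*conj(1) + 1*(-2)*conj(1) + 2*(0)*conj(1) + 2*(-2)*conj(1) + 2*(0)*conj(1) + 2*(2)*conj(1) + 2*(0)*conj(1) + 6*(0)*conj(-1) + 6*(0)*conj(-1)]
      = (1/24)[(2) + (-2) + (0) + (-4) + (0) + (4) + (0) + (0) + (0)] = 0/24 = 0
  <chi_7*chi_1, chi_3> = (1/24)[1*(2)*conj(1) + 1*(-2)*conj(1) + 2*(0)*conj(-1) + 2*(-2)*conj(1) + 2*(0)*conj(-1) + 2*(2)*conj(1) + 2*(0)*conj(-1) + 6*(0)*conj(1) + 6*(0)*conj(-1)]
      = (1/24)[(2) + (-2) + (0) + (-4) + (0) + (4) + (0) + (0) + (0)] = 0/24 = 0
  <chi_7*chi_1, chi_4> = (1/24)[1*(2)*conj(1) + 1*(-2)*conj(1) + 2*(0)*conj(-1) + 2*(-2)*conj(1) + 2*(0)*conj(-1) + 2*(2)*conj(1) + 2*(0)*conj(-1) + 6*(0)*conj(-1) + 6*(0)*conj(1)]
      = (1/24)[(2) + (-2) + (0) + (-4) + (0) + (4) + (0) + (0) + (0)] = 0/24 = 0
  <chi_7*chi_1, chi_5> = (1/24)[1*(2)*conj(2) + 1*(-2)*conj(-2) + 2*(0)*conj(sqrt(3)) + 2*(-2)*conj(1) + 2*(0)*conj(0) + 2*(2)*conj(-1) + 2*(0)*conj(-sqrt(3)) + 6*(0)*conj(0) + 6*(0)*conj(0)]
      = (1/24)[(4) + (4) + (0) + (-4) + (0) + (-4) + (0) + (0) + (0)] = 0/24 = 0
  <chi_7*chi_1, chi_6> = (1/24)[1*(2)*conj(2) + 1*(-2)*conj(2) + 2*(0)*conj(1) + 2*(-2)*conj(-1) + 2*(0)*conj(-2) + 2*(2)*conj(-1) + 2*(0)*conj(1) + 6*(0)*conj(0) + 6*(0)*conj(0)]
      = (1/24)[(4) + (-4) + (0) + (4) + (0) + (-4) + (0) + (0) + (0)] = 0/24 = 0
  <chi_7*chi_1, chi_7> = (1/24)[1*(2)*conj(2) + 1*(-2)*conj(-2) + 2*(0)*conj(0) + 2*(-2)*conj(-2) + 2*(0)*conj(0) + 2*(2)*conj(2) + 2*(0)*conj(0) + 6*(0)*conj(0) + 6*(0)*conj(0)]
      = (1/24)[(4) + (4) + (0) + (8) + (0) + (8) + (0) + (0) + (0)] = 24/24 = 1
  <chi_7*chi_1, chi_8> = (1/24)[1*(2)*conj(2) + 1*(-2)*conj(2) + 2*(0)*conj(-1) + 2*(-2)*conj(-1) + 2*(0)*conj(2) + 2*(2)*conj(-1) + 2*(0)*conj(-1) + 6*(0)*conj(0) + 6*(0)*conj(0)]
      = (1/24)[(4) + (-4) + (0) + (4) + (0) + (-4) + (0) + (0) + (0)] = 0/24 = 0
  <chi_7*chi_1, chi_9> = (1/24)[1*(2)*conj(2) + 1*(-2)*conj(-2) + 2*(0)*conj(-sqrt(3)) + 2*(-2)*conj(1) + 2*(0)*conj(0) + 2*(2)*conj(-1) + 2*(0)*conj(sqrt(3)) + 6*(0)*conj(0) + 6*(0)*conj(0)]
      = (1/24)[(4) + (4) + (0) + (-4) + (0) + (-4) + (0) + (0) + (0)] = 0/24 = 0
Hence the multiplicities are chi_7: 1. Dimension check: dim(chi_7)*dim(chi_1) = 2*1 = 2 and sum (mult * dim) = 1*2 = 2.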